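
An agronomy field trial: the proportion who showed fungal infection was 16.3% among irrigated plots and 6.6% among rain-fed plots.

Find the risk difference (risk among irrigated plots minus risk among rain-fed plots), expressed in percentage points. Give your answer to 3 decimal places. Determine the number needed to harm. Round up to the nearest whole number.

risk difference = 0.1630 − 0.0660 = 0.0970 → 9.700 percentage points
absolute risk difference = 0.097000
1 / 0.097000 = 10.309 → round up → 11

RD = 9.700; NNH = 11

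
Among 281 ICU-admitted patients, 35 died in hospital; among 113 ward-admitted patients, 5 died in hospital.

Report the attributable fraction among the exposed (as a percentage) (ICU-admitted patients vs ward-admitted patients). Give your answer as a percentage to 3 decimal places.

risk, ICU-admitted patients = 35/281 = 0.12456
risk, ward-admitted patients = 5/113 = 0.04425
AR% = (0.12456 − 0.04425) / 0.12456 = 0.6448 → 64.475%

AR% ≈ 64.475%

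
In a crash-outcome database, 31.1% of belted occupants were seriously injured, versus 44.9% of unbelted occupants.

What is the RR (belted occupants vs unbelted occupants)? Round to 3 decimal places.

RR = 0.3110 / 0.4490 = 0.693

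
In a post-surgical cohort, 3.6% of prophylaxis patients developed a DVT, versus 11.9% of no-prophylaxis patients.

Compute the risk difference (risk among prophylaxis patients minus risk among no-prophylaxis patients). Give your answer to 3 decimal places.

risk difference = 0.03600 − 0.11900 = -0.083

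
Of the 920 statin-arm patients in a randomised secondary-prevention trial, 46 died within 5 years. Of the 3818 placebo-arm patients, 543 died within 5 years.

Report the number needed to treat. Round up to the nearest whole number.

risk, statin-arm patients = 46/920 = 0.050000
risk, placebo-arm patients = 543/3818 = 0.142221
absolute risk difference = 0.092221
1 / 0.092221 = 10.844 → round up → 11

11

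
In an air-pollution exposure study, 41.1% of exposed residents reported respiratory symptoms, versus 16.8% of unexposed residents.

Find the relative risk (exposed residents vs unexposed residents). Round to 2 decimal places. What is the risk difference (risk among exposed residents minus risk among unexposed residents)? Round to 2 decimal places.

RR = 0.4110 / 0.1680 = 2.45
risk difference = 0.4110 − 0.1680 = 0.24

RR = 2.45; RD = 0.24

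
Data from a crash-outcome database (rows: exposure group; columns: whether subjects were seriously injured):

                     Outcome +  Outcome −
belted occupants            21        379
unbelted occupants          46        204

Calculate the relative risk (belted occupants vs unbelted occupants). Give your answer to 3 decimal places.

0.285

risk, belted occupants = 21/400 = 0.0525
risk, unbelted occupants = 46/250 = 0.1840
RR = 0.0525 / 0.1840 = 0.285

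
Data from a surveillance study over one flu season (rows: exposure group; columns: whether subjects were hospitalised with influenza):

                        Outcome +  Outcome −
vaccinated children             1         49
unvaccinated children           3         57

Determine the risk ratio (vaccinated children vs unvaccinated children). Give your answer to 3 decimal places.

0.400

risk, vaccinated children = 1/50 = 0.02000
risk, unvaccinated children = 3/60 = 0.05000
RR = 0.02000 / 0.05000 = 0.400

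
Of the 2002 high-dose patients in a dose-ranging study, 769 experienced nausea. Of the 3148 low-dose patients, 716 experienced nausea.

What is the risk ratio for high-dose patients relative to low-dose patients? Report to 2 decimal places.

RR ≈ 1.69

risk, high-dose patients = 769/2002 = 0.3841
risk, low-dose patients = 716/3148 = 0.2274
RR = 0.3841 / 0.2274 = 1.69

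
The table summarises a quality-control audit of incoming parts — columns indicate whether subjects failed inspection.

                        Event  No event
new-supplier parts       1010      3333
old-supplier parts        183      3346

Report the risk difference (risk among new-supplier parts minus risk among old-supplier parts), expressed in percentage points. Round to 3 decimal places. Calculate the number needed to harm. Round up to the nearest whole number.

risk, new-supplier parts = 1010/4343 = 0.2326
risk, old-supplier parts = 183/3529 = 0.0519
risk difference = 0.2326 − 0.0519 = 0.1807 → 18.070 percentage points
absolute risk difference = 0.180702
1 / 0.180702 = 5.534 → round up → 6

RD = 18.070; NNH = 6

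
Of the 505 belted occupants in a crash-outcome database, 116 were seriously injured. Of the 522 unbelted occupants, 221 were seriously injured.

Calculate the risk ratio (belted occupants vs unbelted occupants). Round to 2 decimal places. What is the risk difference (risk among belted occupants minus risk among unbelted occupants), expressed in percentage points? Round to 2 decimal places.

RR = 0.54; RD = -19.37

risk, belted occupants = 116/505 = 0.2297
risk, unbelted occupants = 221/522 = 0.4234
RR = 0.2297 / 0.4234 = 0.54
risk difference = 0.2297 − 0.4234 = -0.1937 → -19.37 percentage points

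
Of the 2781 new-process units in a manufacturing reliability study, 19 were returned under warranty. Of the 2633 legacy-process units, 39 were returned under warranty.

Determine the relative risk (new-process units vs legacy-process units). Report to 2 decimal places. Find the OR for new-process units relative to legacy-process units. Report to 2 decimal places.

RR = 0.46; OR = 0.46

risk, new-process units = 19/2781 = 0.00683
risk, legacy-process units = 39/2633 = 0.01481
RR = 0.00683 / 0.01481 = 0.46
OR = (19 × 2594) / (2762 × 39) = 49286/107718 ≈ 0.46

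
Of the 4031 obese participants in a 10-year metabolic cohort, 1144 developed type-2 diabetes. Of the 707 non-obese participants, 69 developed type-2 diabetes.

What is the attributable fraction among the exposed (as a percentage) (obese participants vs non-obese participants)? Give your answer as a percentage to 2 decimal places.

risk, obese participants = 1144/4031 = 0.2838
risk, non-obese participants = 69/707 = 0.0976
AR% = (0.2838 − 0.0976) / 0.2838 = 0.6561 → 65.61%

65.61%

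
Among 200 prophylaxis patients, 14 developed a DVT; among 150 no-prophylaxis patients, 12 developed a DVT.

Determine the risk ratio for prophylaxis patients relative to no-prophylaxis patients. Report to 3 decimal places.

risk, prophylaxis patients = 14/200 = 0.0700
risk, no-prophylaxis patients = 12/150 = 0.0800
RR = 0.0700 / 0.0800 = 0.875

0.875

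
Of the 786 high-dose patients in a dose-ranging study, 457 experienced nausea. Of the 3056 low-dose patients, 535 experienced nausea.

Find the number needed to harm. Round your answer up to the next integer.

risk, high-dose patients = 457/786 = 0.581425
risk, low-dose patients = 535/3056 = 0.175065
absolute risk difference = 0.406359
1 / 0.406359 = 2.461 → round up → 3

NNH: 3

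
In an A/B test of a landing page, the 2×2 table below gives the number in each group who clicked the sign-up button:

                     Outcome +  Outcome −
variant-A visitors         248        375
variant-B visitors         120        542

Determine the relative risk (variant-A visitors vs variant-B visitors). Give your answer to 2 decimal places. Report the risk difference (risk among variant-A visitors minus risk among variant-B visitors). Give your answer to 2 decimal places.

RR = 2.20; RD = 0.22

risk, variant-A visitors = 248/623 = 0.3981
risk, variant-B visitors = 120/662 = 0.1813
RR = 0.3981 / 0.1813 = 2.20
risk difference = 0.3981 − 0.1813 = 0.22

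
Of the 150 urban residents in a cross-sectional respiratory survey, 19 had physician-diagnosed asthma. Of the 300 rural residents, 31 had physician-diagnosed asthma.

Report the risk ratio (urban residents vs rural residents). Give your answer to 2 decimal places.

RR ≈ 1.23

risk, urban residents = 19/150 = 0.1267
risk, rural residents = 31/300 = 0.1033
RR = 0.1267 / 0.1033 = 1.23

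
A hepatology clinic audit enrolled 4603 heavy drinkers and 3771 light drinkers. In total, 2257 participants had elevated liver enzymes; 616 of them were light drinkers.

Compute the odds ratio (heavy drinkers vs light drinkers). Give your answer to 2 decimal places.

OR = 2.84

heavy drinkers with the outcome: 2257 − 616 = 1641
heavy drinkers without the outcome: 4603 − 1641 = 2962
light drinkers without the outcome: 3771 − 616 = 3155
odds, heavy drinkers = 1641/2962 = 0.5540
odds, light drinkers = 616/3155 = 0.1952
OR = 0.5540 / 0.1952 = 2.84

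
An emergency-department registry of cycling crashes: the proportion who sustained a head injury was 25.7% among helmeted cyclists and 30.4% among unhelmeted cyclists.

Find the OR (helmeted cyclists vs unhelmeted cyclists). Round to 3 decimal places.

odds, helmeted cyclists = 0.2570/0.7430 = 0.3459
odds, unhelmeted cyclists = 0.3040/0.6960 = 0.4368
OR = 0.3459 / 0.4368 = 0.792

OR ≈ 0.792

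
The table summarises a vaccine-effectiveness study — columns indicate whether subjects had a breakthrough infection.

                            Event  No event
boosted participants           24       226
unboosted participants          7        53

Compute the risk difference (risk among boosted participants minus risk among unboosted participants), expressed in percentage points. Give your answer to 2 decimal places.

RD ≈ -2.07

risk, boosted participants = 24/250 = 0.0960
risk, unboosted participants = 7/60 = 0.1167
risk difference = 0.0960 − 0.1167 = -0.0207 → -2.07 percentage points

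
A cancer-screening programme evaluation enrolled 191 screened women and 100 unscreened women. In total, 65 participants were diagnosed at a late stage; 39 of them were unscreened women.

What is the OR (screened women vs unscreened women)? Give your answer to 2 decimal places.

0.25

screened women with the outcome: 65 − 39 = 26
screened women without the outcome: 191 − 26 = 165
unscreened women without the outcome: 100 − 39 = 61
OR = (26 × 61) / (165 × 39) = 1586/6435 ≈ 0.25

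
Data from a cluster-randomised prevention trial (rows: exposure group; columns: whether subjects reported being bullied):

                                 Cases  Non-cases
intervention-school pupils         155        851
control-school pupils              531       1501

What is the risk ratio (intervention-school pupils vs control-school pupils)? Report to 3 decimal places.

risk, intervention-school pupils = 155/1006 = 0.1541
risk, control-school pupils = 531/2032 = 0.2613
RR = 0.1541 / 0.2613 = 0.590

0.590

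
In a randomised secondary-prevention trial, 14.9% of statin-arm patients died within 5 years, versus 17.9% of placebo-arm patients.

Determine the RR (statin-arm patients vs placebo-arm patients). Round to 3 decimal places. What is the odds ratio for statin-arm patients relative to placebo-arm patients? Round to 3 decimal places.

RR = 0.1490 / 0.1790 = 0.832
odds, statin-arm patients = 0.1490/0.8510 = 0.1751
odds, placebo-arm patients = 0.1790/0.8210 = 0.2180
OR = 0.1751 / 0.2180 = 0.803

RR = 0.832; OR = 0.803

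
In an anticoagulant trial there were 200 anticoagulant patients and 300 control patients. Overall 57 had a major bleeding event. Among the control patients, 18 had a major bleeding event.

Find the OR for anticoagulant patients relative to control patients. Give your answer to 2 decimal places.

anticoagulant patients with the outcome: 57 − 18 = 39
anticoagulant patients without the outcome: 200 − 39 = 161
control patients without the outcome: 300 − 18 = 282
odds, anticoagulant patients = 39/161 = 0.2422
odds, control patients = 18/282 = 0.0638
OR = 0.2422 / 0.0638 = 3.80

OR = 3.80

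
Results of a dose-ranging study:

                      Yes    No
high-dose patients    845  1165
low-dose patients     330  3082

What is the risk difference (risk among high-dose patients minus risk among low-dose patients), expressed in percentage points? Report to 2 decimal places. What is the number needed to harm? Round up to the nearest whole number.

risk, high-dose patients = 845/2010 = 0.4204
risk, low-dose patients = 330/3412 = 0.0967
risk difference = 0.4204 − 0.0967 = 0.3237 → 32.37 percentage points
absolute risk difference = 0.323681
1 / 0.323681 = 3.089 → round up → 4

RD = 32.37; NNH = 4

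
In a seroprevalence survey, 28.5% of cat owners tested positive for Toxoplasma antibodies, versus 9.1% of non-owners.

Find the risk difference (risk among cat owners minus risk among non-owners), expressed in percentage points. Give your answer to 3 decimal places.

RD: 19.400

risk difference = 0.2850 − 0.0910 = 0.1940 → 19.400 percentage points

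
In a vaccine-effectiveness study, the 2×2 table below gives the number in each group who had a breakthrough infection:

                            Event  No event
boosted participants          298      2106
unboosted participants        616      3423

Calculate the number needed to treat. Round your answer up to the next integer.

risk, boosted participants = 298/2404 = 0.123960
risk, unboosted participants = 616/4039 = 0.152513
absolute risk difference = 0.028553
1 / 0.028553 = 35.023 → round up → 36

36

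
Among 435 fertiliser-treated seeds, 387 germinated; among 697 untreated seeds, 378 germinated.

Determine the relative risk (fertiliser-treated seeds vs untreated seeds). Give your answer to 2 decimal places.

RR: 1.64

risk, fertiliser-treated seeds = 387/435 = 0.8897
risk, untreated seeds = 378/697 = 0.5423
RR = 0.8897 / 0.5423 = 1.64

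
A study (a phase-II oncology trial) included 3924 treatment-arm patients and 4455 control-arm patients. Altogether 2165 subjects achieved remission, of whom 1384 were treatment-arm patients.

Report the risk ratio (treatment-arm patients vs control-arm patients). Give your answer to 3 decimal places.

treatment-arm patients without the outcome: 3924 − 1384 = 2540
control-arm patients with the outcome: 2165 − 1384 = 781
control-arm patients without the outcome: 4455 − 781 = 3674
risk, treatment-arm patients = 1384/3924 = 0.3527
risk, control-arm patients = 781/4455 = 0.1753
RR = 0.3527 / 0.1753 = 2.012

RR: 2.012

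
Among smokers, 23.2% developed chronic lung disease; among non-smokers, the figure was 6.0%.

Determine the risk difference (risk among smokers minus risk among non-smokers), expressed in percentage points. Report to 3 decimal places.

17.200

risk difference = 0.2320 − 0.0600 = 0.1720 → 17.200 percentage points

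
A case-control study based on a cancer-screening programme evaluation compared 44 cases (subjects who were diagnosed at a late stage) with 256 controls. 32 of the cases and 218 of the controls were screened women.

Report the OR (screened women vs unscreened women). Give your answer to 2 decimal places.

OR ≈ 0.46

odds, screened women = 32/218 = 0.1468
odds, unscreened women = 12/38 = 0.3158
OR = 0.1468 / 0.3158 = 0.46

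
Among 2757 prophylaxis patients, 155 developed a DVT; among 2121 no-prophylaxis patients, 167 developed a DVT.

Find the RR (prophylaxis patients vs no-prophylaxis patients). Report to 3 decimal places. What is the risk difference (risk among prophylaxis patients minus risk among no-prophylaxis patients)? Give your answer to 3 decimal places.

RR = 0.714; RD = -0.023

risk, prophylaxis patients = 155/2757 = 0.0562
risk, no-prophylaxis patients = 167/2121 = 0.0787
RR = 0.0562 / 0.0787 = 0.714
risk difference = 0.0562 − 0.0787 = -0.023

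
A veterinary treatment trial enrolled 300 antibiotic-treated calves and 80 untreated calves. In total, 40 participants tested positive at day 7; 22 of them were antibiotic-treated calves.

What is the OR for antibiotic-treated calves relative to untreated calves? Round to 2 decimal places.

antibiotic-treated calves without the outcome: 300 − 22 = 278
untreated calves with the outcome: 40 − 22 = 18
untreated calves without the outcome: 80 − 18 = 62
OR = (22 × 62) / (278 × 18) = 1364/5004 ≈ 0.27

0.27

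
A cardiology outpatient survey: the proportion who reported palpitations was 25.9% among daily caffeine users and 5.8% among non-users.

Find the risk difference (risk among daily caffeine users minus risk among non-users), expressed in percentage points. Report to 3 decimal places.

20.100

risk difference = 0.2590 − 0.0580 = 0.2010 → 20.100 percentage points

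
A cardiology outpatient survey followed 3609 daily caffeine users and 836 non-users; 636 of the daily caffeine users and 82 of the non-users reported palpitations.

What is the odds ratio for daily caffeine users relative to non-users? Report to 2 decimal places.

OR = (636 × 754) / (2973 × 82) = 479544/243786 ≈ 1.97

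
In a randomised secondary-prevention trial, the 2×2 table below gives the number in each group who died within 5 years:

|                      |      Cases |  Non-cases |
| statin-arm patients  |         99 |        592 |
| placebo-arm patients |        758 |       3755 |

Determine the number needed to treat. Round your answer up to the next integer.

41

risk, statin-arm patients = 99/691 = 0.143271
risk, placebo-arm patients = 758/4513 = 0.167959
absolute risk difference = 0.024689
1 / 0.024689 = 40.504 → round up → 41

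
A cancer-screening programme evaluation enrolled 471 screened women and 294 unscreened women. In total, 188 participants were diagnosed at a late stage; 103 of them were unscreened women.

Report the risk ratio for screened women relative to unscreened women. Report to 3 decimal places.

screened women with the outcome: 188 − 103 = 85
screened women without the outcome: 471 − 85 = 386
unscreened women without the outcome: 294 − 103 = 191
risk, screened women = 85/471 = 0.1805
risk, unscreened women = 103/294 = 0.3503
RR = 0.1805 / 0.3503 = 0.515

0.515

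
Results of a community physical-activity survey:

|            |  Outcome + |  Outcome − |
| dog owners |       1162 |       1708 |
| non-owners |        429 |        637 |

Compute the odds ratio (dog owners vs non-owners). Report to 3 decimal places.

1.010

odds, dog owners = 1162/1708 = 0.6803
odds, non-owners = 429/637 = 0.6735
OR = 0.6803 / 0.6735 = 1.010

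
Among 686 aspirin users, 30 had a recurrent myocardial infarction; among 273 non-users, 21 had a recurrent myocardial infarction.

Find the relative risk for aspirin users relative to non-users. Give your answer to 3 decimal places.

risk, aspirin users = 30/686 = 0.04373
risk, non-users = 21/273 = 0.07692
RR = 0.04373 / 0.07692 = 0.569

0.569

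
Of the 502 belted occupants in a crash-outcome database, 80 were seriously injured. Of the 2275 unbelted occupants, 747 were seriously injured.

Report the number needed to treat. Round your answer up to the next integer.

NNT: 6

risk, belted occupants = 80/502 = 0.159363
risk, unbelted occupants = 747/2275 = 0.328352
absolute risk difference = 0.168989
1 / 0.168989 = 5.918 → round up → 6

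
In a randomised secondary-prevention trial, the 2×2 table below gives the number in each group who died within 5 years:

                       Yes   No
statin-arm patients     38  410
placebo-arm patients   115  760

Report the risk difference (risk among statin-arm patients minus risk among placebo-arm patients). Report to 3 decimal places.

risk, statin-arm patients = 38/448 = 0.0848
risk, placebo-arm patients = 115/875 = 0.1314
risk difference = 0.0848 − 0.1314 = -0.047

RD = -0.047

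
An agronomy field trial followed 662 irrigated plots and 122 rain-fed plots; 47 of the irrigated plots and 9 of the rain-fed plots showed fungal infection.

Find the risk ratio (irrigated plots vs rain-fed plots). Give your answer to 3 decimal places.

risk, irrigated plots = 47/662 = 0.0710
risk, rain-fed plots = 9/122 = 0.0738
RR = 0.0710 / 0.0738 = 0.962

RR ≈ 0.962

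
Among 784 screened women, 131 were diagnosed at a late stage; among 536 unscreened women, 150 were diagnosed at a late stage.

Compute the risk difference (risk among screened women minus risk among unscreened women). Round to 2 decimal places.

risk, screened women = 131/784 = 0.1671
risk, unscreened women = 150/536 = 0.2799
risk difference = 0.1671 − 0.2799 = -0.11

-0.11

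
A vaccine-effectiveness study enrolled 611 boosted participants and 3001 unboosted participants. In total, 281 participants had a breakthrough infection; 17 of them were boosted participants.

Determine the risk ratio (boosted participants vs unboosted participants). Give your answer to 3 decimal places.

boosted participants without the outcome: 611 − 17 = 594
unboosted participants with the outcome: 281 − 17 = 264
unboosted participants without the outcome: 3001 − 264 = 2737
risk, boosted participants = 17/611 = 0.02782
risk, unboosted participants = 264/3001 = 0.08797
RR = 0.02782 / 0.08797 = 0.316

0.316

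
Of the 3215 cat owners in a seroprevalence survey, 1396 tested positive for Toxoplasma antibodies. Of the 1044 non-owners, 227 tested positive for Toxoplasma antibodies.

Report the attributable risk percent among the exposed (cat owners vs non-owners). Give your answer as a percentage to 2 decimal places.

AR% ≈ 49.93%

risk, cat owners = 1396/3215 = 0.4342
risk, non-owners = 227/1044 = 0.2174
AR% = (0.4342 − 0.2174) / 0.4342 = 0.4993 → 49.93%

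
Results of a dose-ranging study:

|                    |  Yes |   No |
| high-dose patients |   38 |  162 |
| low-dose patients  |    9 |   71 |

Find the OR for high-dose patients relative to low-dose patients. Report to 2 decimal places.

OR = (38 × 71) / (162 × 9) = 2698/1458 ≈ 1.85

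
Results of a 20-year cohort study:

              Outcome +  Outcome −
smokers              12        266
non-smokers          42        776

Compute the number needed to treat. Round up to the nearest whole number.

123

risk, smokers = 12/278 = 0.043165
risk, non-smokers = 42/818 = 0.051345
absolute risk difference = 0.008179
1 / 0.008179 = 122.264 → round up → 123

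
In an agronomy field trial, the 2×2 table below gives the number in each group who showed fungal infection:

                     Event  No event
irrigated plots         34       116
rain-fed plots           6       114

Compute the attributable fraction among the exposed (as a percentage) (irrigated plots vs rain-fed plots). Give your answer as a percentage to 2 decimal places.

risk, irrigated plots = 34/150 = 0.2267
risk, rain-fed plots = 6/120 = 0.0500
AR% = (0.2267 − 0.0500) / 0.2267 = 0.7794 → 77.94%

AR%: 77.94%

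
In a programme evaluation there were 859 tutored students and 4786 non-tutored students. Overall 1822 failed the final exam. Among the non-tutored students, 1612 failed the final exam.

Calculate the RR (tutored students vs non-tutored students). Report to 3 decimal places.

RR: 0.726

tutored students with the outcome: 1822 − 1612 = 210
tutored students without the outcome: 859 − 210 = 649
non-tutored students without the outcome: 4786 − 1612 = 3174
risk, tutored students = 210/859 = 0.2445
risk, non-tutored students = 1612/4786 = 0.3368
RR = 0.2445 / 0.3368 = 0.726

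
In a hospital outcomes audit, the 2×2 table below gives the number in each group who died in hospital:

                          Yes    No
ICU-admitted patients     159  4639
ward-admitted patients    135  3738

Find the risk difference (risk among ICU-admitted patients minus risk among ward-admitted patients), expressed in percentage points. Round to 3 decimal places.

-0.172

risk, ICU-admitted patients = 159/4798 = 0.03314
risk, ward-admitted patients = 135/3873 = 0.03486
risk difference = 0.03314 − 0.03486 = -0.00172 → -0.172 percentage points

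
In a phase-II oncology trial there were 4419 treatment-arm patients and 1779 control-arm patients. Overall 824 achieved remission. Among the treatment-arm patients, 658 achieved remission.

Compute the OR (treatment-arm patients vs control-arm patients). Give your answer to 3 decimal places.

treatment-arm patients without the outcome: 4419 − 658 = 3761
control-arm patients with the outcome: 824 − 658 = 166
control-arm patients without the outcome: 1779 − 166 = 1613
OR = (658 × 1613) / (3761 × 166) = 1061354/624326 ≈ 1.700

OR: 1.700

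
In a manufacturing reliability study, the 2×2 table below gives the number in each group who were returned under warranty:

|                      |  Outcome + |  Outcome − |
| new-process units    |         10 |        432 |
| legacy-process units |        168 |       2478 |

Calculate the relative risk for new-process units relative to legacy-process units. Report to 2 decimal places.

RR: 0.36

risk, new-process units = 10/442 = 0.02262
risk, legacy-process units = 168/2646 = 0.06349
RR = 0.02262 / 0.06349 = 0.36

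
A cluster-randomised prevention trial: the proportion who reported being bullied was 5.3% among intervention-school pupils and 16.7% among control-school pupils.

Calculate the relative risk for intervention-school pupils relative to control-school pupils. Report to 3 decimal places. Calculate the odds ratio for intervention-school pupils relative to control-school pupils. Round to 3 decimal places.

RR = 0.0530 / 0.1670 = 0.317
odds, intervention-school pupils = 0.0530/0.9470 = 0.0560
odds, control-school pupils = 0.1670/0.8330 = 0.2005
OR = 0.0560 / 0.2005 = 0.279

RR = 0.317; OR = 0.279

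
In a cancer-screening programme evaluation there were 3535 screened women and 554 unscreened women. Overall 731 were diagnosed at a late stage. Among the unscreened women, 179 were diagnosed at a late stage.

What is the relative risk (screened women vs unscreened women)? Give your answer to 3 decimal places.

screened women with the outcome: 731 − 179 = 552
screened women without the outcome: 3535 − 552 = 2983
unscreened women without the outcome: 554 − 179 = 375
risk, screened women = 552/3535 = 0.1562
risk, unscreened women = 179/554 = 0.3231
RR = 0.1562 / 0.3231 = 0.483

0.483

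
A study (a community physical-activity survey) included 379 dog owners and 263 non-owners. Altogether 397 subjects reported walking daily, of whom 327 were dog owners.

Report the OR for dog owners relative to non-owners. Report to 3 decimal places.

OR: 17.338

dog owners without the outcome: 379 − 327 = 52
non-owners with the outcome: 397 − 327 = 70
non-owners without the outcome: 263 − 70 = 193
odds, dog owners = 327/52 = 6.2885
odds, non-owners = 70/193 = 0.3627
OR = 6.2885 / 0.3627 = 17.338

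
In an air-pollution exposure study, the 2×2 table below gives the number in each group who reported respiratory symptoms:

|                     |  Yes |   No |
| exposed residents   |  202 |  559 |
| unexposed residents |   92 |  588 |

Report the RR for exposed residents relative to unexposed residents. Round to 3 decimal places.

RR: 1.962

risk, exposed residents = 202/761 = 0.2654
risk, unexposed residents = 92/680 = 0.1353
RR = 0.2654 / 0.1353 = 1.962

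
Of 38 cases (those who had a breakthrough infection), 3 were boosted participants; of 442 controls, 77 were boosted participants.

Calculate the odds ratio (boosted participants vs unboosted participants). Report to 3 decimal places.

OR = (3 × 365) / (77 × 35) = 1095/2695 ≈ 0.406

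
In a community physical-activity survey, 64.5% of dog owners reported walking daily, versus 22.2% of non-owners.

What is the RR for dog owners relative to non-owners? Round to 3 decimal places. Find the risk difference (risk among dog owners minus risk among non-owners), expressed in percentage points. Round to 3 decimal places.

RR = 2.905; RD = 42.300

RR = 0.6450 / 0.2220 = 2.905
risk difference = 0.6450 − 0.2220 = 0.4230 → 42.300 percentage points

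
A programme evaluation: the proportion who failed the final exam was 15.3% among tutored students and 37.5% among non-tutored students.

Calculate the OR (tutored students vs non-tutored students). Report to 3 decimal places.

odds, tutored students = 0.1530/0.8470 = 0.1806
odds, non-tutored students = 0.3750/0.6250 = 0.6000
OR = 0.1806 / 0.6000 = 0.301

OR = 0.301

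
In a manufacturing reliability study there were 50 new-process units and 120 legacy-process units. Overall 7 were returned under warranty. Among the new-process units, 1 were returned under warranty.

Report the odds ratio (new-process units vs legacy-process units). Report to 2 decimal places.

new-process units without the outcome: 50 − 1 = 49
legacy-process units with the outcome: 7 − 1 = 6
legacy-process units without the outcome: 120 − 6 = 114
OR = (1 × 114) / (49 × 6) = 114/294 ≈ 0.39

OR = 0.39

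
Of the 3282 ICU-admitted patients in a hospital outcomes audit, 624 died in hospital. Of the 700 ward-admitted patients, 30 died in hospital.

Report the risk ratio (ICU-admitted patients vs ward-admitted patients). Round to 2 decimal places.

risk, ICU-admitted patients = 624/3282 = 0.19013
risk, ward-admitted patients = 30/700 = 0.04286
RR = 0.19013 / 0.04286 = 4.44

RR ≈ 4.44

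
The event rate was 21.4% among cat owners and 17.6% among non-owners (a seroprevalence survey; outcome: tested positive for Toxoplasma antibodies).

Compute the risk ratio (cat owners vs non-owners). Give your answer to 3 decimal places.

RR = 0.2140 / 0.1760 = 1.216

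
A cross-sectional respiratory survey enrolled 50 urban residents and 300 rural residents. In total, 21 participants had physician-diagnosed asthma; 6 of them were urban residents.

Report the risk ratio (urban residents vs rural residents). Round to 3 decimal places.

RR: 2.400

urban residents without the outcome: 50 − 6 = 44
rural residents with the outcome: 21 − 6 = 15
rural residents without the outcome: 300 − 15 = 285
risk, urban residents = 6/50 = 0.1200
risk, rural residents = 15/300 = 0.0500
RR = 0.1200 / 0.0500 = 2.400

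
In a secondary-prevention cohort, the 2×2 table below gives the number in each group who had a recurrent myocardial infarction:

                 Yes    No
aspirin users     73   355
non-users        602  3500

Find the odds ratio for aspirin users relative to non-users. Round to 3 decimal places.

OR = (73 × 3500) / (355 × 602) = 255500/213710 ≈ 1.196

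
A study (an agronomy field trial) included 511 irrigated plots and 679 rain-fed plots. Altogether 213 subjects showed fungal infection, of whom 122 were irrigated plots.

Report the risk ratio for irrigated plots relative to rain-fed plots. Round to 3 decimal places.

irrigated plots without the outcome: 511 − 122 = 389
rain-fed plots with the outcome: 213 − 122 = 91
rain-fed plots without the outcome: 679 − 91 = 588
risk, irrigated plots = 122/511 = 0.2387
risk, rain-fed plots = 91/679 = 0.1340
RR = 0.2387 / 0.1340 = 1.781

RR: 1.781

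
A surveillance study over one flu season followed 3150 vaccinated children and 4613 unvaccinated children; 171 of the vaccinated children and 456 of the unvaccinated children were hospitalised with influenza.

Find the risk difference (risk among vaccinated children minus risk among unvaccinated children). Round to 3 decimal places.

RD: -0.045

risk, vaccinated children = 171/3150 = 0.0543
risk, unvaccinated children = 456/4613 = 0.0989
risk difference = 0.0543 − 0.0989 = -0.045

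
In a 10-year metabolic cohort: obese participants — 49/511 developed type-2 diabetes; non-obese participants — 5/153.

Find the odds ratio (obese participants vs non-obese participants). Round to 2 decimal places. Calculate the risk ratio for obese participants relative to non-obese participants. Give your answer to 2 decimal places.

odds, obese participants = 49/462 = 0.10606
odds, non-obese participants = 5/148 = 0.03378
OR = 0.10606 / 0.03378 = 3.14
risk, obese participants = 49/511 = 0.09589
risk, non-obese participants = 5/153 = 0.03268
RR = 0.09589 / 0.03268 = 2.93

OR = 3.14; RR = 2.93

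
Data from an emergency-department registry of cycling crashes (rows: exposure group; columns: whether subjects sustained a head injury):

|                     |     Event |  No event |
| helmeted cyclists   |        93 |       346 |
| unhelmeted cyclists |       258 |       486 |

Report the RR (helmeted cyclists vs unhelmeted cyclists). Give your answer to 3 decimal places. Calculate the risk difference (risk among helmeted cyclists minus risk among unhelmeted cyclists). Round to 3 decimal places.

risk, helmeted cyclists = 93/439 = 0.2118
risk, unhelmeted cyclists = 258/744 = 0.3468
RR = 0.2118 / 0.3468 = 0.611
risk difference = 0.2118 − 0.3468 = -0.135

RR = 0.611; RD = -0.135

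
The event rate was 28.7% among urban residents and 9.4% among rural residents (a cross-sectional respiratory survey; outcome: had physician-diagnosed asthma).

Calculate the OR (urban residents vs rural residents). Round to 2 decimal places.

odds, urban residents = 0.2870/0.7130 = 0.4025
odds, rural residents = 0.0940/0.9060 = 0.1038
OR = 0.4025 / 0.1038 = 3.88

OR: 3.88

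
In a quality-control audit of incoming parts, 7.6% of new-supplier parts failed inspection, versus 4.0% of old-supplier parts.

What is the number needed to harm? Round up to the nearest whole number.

NNH = 28

absolute risk difference = 0.036000
1 / 0.036000 = 27.778 → round up → 28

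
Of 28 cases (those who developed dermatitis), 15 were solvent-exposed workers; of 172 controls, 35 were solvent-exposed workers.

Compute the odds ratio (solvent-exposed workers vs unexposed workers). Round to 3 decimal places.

OR ≈ 4.516

odds, solvent-exposed workers = 15/35 = 0.4286
odds, unexposed workers = 13/137 = 0.0949
OR = 0.4286 / 0.0949 = 4.516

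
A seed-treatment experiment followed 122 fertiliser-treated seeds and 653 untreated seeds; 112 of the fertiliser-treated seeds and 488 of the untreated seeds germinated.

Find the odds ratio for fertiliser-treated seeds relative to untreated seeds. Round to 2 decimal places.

odds, fertiliser-treated seeds = 112/10 = 11.2000
odds, untreated seeds = 488/165 = 2.9576
OR = 11.2000 / 2.9576 = 3.79

OR = 3.79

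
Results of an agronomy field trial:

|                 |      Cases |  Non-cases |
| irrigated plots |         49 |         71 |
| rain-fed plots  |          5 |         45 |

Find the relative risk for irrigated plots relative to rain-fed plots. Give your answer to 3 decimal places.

RR ≈ 4.083

risk, irrigated plots = 49/120 = 0.4083
risk, rain-fed plots = 5/50 = 0.1000
RR = 0.4083 / 0.1000 = 4.083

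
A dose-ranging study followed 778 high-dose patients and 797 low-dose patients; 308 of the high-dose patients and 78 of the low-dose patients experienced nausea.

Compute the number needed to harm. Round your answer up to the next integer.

risk, high-dose patients = 308/778 = 0.395887
risk, low-dose patients = 78/797 = 0.097867
absolute risk difference = 0.298020
1 / 0.298020 = 3.355 → round up → 4

4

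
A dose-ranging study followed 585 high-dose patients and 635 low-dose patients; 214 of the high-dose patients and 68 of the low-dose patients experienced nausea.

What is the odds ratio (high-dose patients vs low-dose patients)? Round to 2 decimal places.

OR = (214 × 567) / (371 × 68) = 121338/25228 ≈ 4.81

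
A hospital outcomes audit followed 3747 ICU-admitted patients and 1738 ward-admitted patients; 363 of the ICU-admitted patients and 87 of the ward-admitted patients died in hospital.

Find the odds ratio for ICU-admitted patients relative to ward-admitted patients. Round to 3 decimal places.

OR: 2.036

odds, ICU-admitted patients = 363/3384 = 0.1073
odds, ward-admitted patients = 87/1651 = 0.0527
OR = 0.1073 / 0.0527 = 2.036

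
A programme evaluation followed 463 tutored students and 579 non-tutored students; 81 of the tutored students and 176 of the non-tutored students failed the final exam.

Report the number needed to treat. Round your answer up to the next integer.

NNT = 8

risk, tutored students = 81/463 = 0.174946
risk, non-tutored students = 176/579 = 0.303972
absolute risk difference = 0.129026
1 / 0.129026 = 7.750 → round up → 8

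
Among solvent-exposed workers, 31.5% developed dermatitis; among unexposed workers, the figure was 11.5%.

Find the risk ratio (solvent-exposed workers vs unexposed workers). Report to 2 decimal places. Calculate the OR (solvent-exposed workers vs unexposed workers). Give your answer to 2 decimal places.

RR = 0.3150 / 0.1150 = 2.74
odds, solvent-exposed workers = 0.3150/0.6850 = 0.4599
odds, unexposed workers = 0.1150/0.8850 = 0.1299
OR = 0.4599 / 0.1299 = 3.54

RR = 2.74; OR = 3.54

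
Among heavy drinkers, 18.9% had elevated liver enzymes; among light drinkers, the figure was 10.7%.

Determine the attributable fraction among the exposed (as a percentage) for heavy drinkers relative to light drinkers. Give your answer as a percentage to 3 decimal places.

AR% = (0.1890 − 0.1070) / 0.1890 = 0.4339 → 43.386%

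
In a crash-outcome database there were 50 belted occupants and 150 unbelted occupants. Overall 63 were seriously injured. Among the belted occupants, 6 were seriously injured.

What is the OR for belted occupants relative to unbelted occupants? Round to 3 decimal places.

0.222

belted occupants without the outcome: 50 − 6 = 44
unbelted occupants with the outcome: 63 − 6 = 57
unbelted occupants without the outcome: 150 − 57 = 93
OR = (6 × 93) / (44 × 57) = 558/2508 ≈ 0.222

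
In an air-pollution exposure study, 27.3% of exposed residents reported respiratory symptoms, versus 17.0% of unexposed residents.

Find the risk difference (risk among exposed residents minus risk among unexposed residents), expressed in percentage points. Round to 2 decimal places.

risk difference = 0.2730 − 0.1700 = 0.1030 → 10.30 percentage points

RD: 10.30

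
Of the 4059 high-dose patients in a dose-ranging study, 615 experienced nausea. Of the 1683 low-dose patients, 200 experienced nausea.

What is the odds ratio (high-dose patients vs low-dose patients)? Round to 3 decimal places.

1.324

odds, high-dose patients = 615/3444 = 0.1786
odds, low-dose patients = 200/1483 = 0.1349
OR = 0.1786 / 0.1349 = 1.324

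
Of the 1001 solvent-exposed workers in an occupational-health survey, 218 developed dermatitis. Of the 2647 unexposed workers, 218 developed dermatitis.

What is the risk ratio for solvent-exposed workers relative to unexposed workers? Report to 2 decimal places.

RR: 2.64

risk, solvent-exposed workers = 218/1001 = 0.2178
risk, unexposed workers = 218/2647 = 0.0824
RR = 0.2178 / 0.0824 = 2.64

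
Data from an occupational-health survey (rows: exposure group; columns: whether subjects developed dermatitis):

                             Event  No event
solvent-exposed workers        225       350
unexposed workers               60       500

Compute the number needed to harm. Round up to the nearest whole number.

NNH = 4

risk, solvent-exposed workers = 225/575 = 0.391304
risk, unexposed workers = 60/560 = 0.107143
absolute risk difference = 0.284161
1 / 0.284161 = 3.519 → round up → 4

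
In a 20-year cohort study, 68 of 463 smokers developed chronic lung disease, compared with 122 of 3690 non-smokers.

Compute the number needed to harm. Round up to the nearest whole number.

risk, smokers = 68/463 = 0.146868
risk, non-smokers = 122/3690 = 0.033062
absolute risk difference = 0.113806
1 / 0.113806 = 8.787 → round up → 9

9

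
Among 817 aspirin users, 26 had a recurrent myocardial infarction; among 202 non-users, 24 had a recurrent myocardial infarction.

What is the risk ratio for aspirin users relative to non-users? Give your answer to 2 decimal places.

RR ≈ 0.27

risk, aspirin users = 26/817 = 0.03182
risk, non-users = 24/202 = 0.11881
RR = 0.03182 / 0.11881 = 0.27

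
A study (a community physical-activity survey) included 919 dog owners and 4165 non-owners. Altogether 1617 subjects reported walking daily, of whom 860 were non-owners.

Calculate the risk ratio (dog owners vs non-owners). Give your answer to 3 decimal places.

3.989

dog owners with the outcome: 1617 − 860 = 757
dog owners without the outcome: 919 − 757 = 162
non-owners without the outcome: 4165 − 860 = 3305
risk, dog owners = 757/919 = 0.8237
risk, non-owners = 860/4165 = 0.2065
RR = 0.8237 / 0.2065 = 3.989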